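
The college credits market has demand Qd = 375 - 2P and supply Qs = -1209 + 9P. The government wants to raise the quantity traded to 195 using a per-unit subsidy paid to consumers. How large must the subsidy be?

At Q = 195, invert demand for the buyer price: Pb = (375 − 195)/2 = 90; invert supply for the seller price: Ps = (195 − (-1209))/9 = 156.
The subsidy must fill the gap: s = Ps − Pb = 156 − 90 = 66.

Required subsidy s = 66 per unit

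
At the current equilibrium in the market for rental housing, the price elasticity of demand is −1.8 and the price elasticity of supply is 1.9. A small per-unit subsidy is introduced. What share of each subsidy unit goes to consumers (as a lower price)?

Consumer share = 19/37

For a small subsidy around the equilibrium, the benefit split depends on the relative slopes, which at a point are proportional to the elasticities.
Buyer share = εs/(εs + |εd|) = 1.9/(1.9 + 1.8) = 19/37; seller share = |εd|/(εs + |εd|) = 18/37.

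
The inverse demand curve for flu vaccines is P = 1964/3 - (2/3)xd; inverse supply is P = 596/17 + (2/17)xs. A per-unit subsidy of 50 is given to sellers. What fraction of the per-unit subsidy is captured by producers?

Pre-subsidy: 1964/3 - (2/3)x = 596/17 + (2/17)x gives x* = 790 and P* = 128.
With the subsidy, sellers receive Ps = Pb + 50 for each unit, where Pb is the price buyers pay.
On the curves, Pb = 1964/3 - (2/3)x and Ps = 596/17 + (2/17)x; the wedge Ps − Pb = 50 gives 596/17 + (2/17)x − (1964/3 - (2/3)x) = 50, so x' = 853.75.
Then Pb = 1964/3 − (2/3)·853.75 = 85.5 and Ps = 596/17 + (2/17)·853.75 = 135.5.
Buyers' price falls by P* − Pb = 128 − 85.5 = 42.5; sellers' price rises by Ps − P* = 135.5 − 128 = 7.5.
So producers capture 7.5/50 = 0.15 of each unit of subsidy.

Producer share = 0.15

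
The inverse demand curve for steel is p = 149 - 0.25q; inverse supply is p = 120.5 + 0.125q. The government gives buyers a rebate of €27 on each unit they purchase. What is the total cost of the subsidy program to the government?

Pre-subsidy: 149 - 0.25q = 120.5 + 0.125q gives q* = 76 and p* = 130.
With the rebate, buyers effectively pay pb = ps − 27, where ps is the price sellers receive.
On the curves, pb = 149 - 0.25q and ps = 120.5 + 0.125q; the wedge ps − pb = 27 gives 120.5 + 0.125q − (149 - 0.25q) = 27, so q' = 148.
Then pb = 149 − 0.25·148 = 112 and ps = 120.5 + 0.125·148 = 139.
Government outlay = subsidy × quantity = 27 × 148 = 3996.

Government cost = €3996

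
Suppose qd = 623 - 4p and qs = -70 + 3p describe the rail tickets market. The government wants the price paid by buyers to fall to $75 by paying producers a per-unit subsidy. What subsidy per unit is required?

At a buyer price of 75, quantity demanded is 623 − 4·75 = 323.
Sellers supply 323 only when they receive ps with -70 + 3·ps = 323, i.e. ps = 131.
s = ps − pb = 131 − 75 = 56.

Required subsidy s = $56 per unit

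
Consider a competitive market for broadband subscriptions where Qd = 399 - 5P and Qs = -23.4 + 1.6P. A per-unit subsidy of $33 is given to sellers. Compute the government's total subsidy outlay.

Pre-subsidy: 399 - 5P = -23.4 + 1.6P gives P* = 64, Q* = 79.
With the subsidy, sellers receive Ps = Pb + 33 for each unit, where Pb is the price buyers pay.
Supply in terms of Pb becomes Qs = -23.4 + 1.6(Pb + 33) = 29.4 + 1.6Pb. Setting this equal to demand: 399 - 5Pb = 29.4 + 1.6Pb, so Pb = 56.
Sellers receive Ps = 56 + 33 = 89; Q' = 399 − 5·56 = 119.
Government outlay = subsidy × quantity = 33 × 119 = 3927.

Government cost = $3927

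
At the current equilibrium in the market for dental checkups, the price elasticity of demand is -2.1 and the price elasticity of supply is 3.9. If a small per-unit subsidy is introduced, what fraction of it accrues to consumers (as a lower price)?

Consumer share = 0.65

For a small subsidy around the equilibrium, the benefit split depends on the relative slopes, which at a point are proportional to the elasticities.
Buyer share = εs/(εs + |εd|) = 3.9/(3.9 + 2.1) = 0.65; seller share = |εd|/(εs + |εd|) = 0.35.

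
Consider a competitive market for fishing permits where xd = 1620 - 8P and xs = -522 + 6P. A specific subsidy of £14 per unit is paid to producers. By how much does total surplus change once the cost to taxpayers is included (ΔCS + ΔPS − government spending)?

Pre-subsidy: 1620 - 8P = -522 + 6P gives P* = 153, x* = 396.
With the subsidy, sellers receive Ps = Pb + 14 for each unit, where Pb is the price buyers pay.
Supply in terms of Pb becomes xs = -522 + 6(Pb + 14) = -438 + 6Pb. Setting this equal to demand: 1620 - 8Pb = -438 + 6Pb, so Pb = 147.
Sellers receive Ps = 147 + 14 = 161; x' = 1620 − 8·147 = 444.
ΔCS = ½(396 + 444)(153 − 147) = 2520; ΔPS = ½(396 + 444)(161 − 153) = 3360.
Government spending = 14 × 444 = 6216.
Net change = 2520 + 3360 − 6216 = -336. The loss equals the DWL triangle ½·14·48.

Net change in total surplus = -£336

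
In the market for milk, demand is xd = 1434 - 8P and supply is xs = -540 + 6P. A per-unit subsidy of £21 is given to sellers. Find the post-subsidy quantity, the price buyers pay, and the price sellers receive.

Pre-subsidy: 1434 - 8P = -540 + 6P gives P* = 141, x* = 306.
With the subsidy, sellers receive Ps = Pb + 21 for each unit, where Pb is the price buyers pay.
Supply in terms of Pb becomes xs = -540 + 6(Pb + 21) = -414 + 6Pb. Setting this equal to demand: 1434 - 8Pb = -414 + 6Pb, so Pb = 132.
Sellers receive Ps = 132 + 21 = 153; x' = 1434 − 8·132 = 378.

x' = 378; buyers pay £132; sellers receive £153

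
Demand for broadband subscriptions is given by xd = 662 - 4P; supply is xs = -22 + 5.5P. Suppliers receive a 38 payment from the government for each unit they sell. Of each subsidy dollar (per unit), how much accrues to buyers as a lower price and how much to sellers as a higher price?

Buyers gain 22 per unit; sellers gain 16 per unit

Pre-subsidy: 662 - 4P = -22 + 5.5P gives P* = 72, x* = 374.
With the subsidy, sellers receive Ps = Pb + 38 for each unit, where Pb is the price buyers pay.
Supply in terms of Pb becomes xs = -22 + 5.5(Pb + 38) = 187 + 5.5Pb. Setting this equal to demand: 662 - 4Pb = 187 + 5.5Pb, so Pb = 50.
Sellers receive Ps = 50 + 38 = 88; x' = 662 − 4·50 = 462.
Buyers' price falls by P* − Pb = 72 − 50 = 22; sellers' price rises by Ps − P* = 88 − 72 = 16.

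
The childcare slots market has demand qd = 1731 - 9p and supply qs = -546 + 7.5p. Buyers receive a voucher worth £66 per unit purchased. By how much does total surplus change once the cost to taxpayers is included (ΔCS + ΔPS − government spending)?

Pre-subsidy: 1731 - 9p = -546 + 7.5p gives p* = 138, q* = 489.
With the rebate, buyers effectively pay pb = ps − 66, where ps is the price sellers receive.
Demand in terms of ps becomes qd = 1731 − 9(ps − 66) = 2325 - 9ps. Setting this equal to supply: 2325 - 9ps = -546 + 7.5ps, so ps = 174.
Buyers pay pb = 174 − 66 = 108; q' = -546 + 7.5·174 = 759.
ΔCS = ½(489 + 759)(138 − 108) = 18720; ΔPS = ½(489 + 759)(174 − 138) = 22464.
Government spending = 66 × 759 = 50094.
Net change = 18720 + 22464 − 50094 = -8910. The loss equals the DWL triangle ½·66·270.

Net change in total surplus = -£8910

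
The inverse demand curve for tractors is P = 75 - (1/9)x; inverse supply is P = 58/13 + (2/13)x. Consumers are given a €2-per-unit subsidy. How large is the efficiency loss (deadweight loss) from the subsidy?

Pre-subsidy: 75 - (1/9)x = 58/13 + (2/13)x gives x* = 8253/31 and P* = 1408/31.
With the rebate, buyers effectively pay Pb = Ps − 2, where Ps is the price sellers receive.
On the curves, Pb = 75 - (1/9)x and Ps = 58/13 + (2/13)x; the wedge Ps − Pb = 2 gives 58/13 + (2/13)x − (75 - (1/9)x) = 2, so x' = 8487/31.
Then Pb = 75 − (1/9)·(8487/31) = 1382/31 and Ps = 58/13 + (2/13)·(8487/31) = 1444/31.
The subsidy expands output by 8487/31 − 8253/31 = 234/31 past the efficient level; on those units the gap between marginal cost and willingness to pay runs from 0 up to 2.
DWL = ½ × 2 × 234/31 = 234/31.

Deadweight loss = 234/31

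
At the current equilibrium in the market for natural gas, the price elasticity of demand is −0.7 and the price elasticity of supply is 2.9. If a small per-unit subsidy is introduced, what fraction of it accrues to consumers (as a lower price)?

Consumer share = 29/36

For a small subsidy around the equilibrium, the benefit split depends on the relative slopes, which at a point are proportional to the elasticities.
Buyer share = εs/(εs + |εd|) = 2.9/(2.9 + 0.7) = 29/36; seller share = |εd|/(εs + |εd|) = 7/36.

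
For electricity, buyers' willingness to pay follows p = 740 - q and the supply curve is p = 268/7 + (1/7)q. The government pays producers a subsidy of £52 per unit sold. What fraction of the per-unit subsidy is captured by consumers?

Consumer share = 0.875

Pre-subsidy: 740 - q = 268/7 + (1/7)q gives q* = 614 and p* = 126.
With the subsidy, sellers receive ps = pb + 52 for each unit, where pb is the price buyers pay.
On the curves, pb = 740 - q and ps = 268/7 + (1/7)q; the wedge ps − pb = 52 gives 268/7 + (1/7)q − (740 - q) = 52, so q' = 659.5.
Then pb = 740 − 1·659.5 = 80.5 and ps = 268/7 + (1/7)·659.5 = 132.5.
Buyers' price falls by p* − pb = 126 − 80.5 = 45.5; sellers' price rises by ps − p* = 132.5 − 126 = 6.5.
So consumers capture 45.5/52 = 0.875 of each unit of subsidy.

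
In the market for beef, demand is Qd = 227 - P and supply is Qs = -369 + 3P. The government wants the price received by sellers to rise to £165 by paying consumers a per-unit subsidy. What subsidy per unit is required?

At a seller price of 165, quantity supplied is -369 + 3·165 = 126.
Buyers absorb 126 only when they pay Pb with 227 − 1·Pb = 126, i.e. Pb = 101.
s = Ps − Pb = 165 − 101 = 64.

Required subsidy s = £64 per unit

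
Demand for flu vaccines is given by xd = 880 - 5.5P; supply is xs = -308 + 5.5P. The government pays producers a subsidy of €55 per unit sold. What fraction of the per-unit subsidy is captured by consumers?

Pre-subsidy: 880 - 5.5P = -308 + 5.5P gives P* = 108, x* = 286.
With the subsidy, sellers receive Ps = Pb + 55 for each unit, where Pb is the price buyers pay.
Supply in terms of Pb becomes xs = -308 + 5.5(Pb + 55) = -5.5 + 5.5Pb. Setting this equal to demand: 880 - 5.5Pb = -5.5 + 5.5Pb, so Pb = 80.5.
Sellers receive Ps = 80.5 + 55 = 135.5; x' = 880 − 5.5·80.5 = 437.25.
Buyers' price falls by P* − Pb = 108 − 80.5 = 27.5; sellers' price rises by Ps − P* = 135.5 − 108 = 27.5.
So consumers capture 27.5/55 = 0.5 of each unit of subsidy.

Consumer share = 0.5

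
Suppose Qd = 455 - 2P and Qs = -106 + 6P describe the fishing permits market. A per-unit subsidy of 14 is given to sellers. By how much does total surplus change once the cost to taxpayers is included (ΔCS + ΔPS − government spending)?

Net change in total surplus = -147

Pre-subsidy: 455 - 2P = -106 + 6P gives P* = 70.125, Q* = 314.75.
With the subsidy, sellers receive Ps = Pb + 14 for each unit, where Pb is the price buyers pay.
Supply in terms of Pb becomes Qs = -106 + 6(Pb + 14) = -22 + 6Pb. Setting this equal to demand: 455 - 2Pb = -22 + 6Pb, so Pb = 59.625.
Sellers receive Ps = 59.625 + 14 = 73.625; Q' = 455 − 2·59.625 = 335.75.
ΔCS = ½(314.75 + 335.75)(70.125 − 59.625) = 3415.125; ΔPS = ½(314.75 + 335.75)(73.625 − 70.125) = 1138.375.
Government spending = 14 × 335.75 = 4700.5.
Net change = 3415.125 + 1138.375 − 4700.5 = -147. The loss equals the DWL triangle ½·14·21.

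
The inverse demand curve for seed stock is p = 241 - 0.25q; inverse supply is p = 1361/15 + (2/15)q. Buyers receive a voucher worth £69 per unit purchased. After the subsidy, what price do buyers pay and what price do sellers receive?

Buyers pay £98; sellers receive £167

Pre-subsidy: 241 - 0.25q = 1361/15 + (2/15)q gives q* = 392 and p* = 143.
With the rebate, buyers effectively pay pb = ps − 69, where ps is the price sellers receive.
On the curves, pb = 241 - 0.25q and ps = 1361/15 + (2/15)q; the wedge ps − pb = 69 gives 1361/15 + (2/15)q − (241 - 0.25q) = 69, so q' = 572.
Then pb = 241 − 0.25·572 = 98 and ps = 1361/15 + (2/15)·572 = 167.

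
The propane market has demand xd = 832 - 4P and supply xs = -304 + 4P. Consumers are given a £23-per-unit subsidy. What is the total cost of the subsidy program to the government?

Government cost = £7130

Pre-subsidy: 832 - 4P = -304 + 4P gives P* = 142, x* = 264.
With the rebate, buyers effectively pay Pb = Ps − 23, where Ps is the price sellers receive.
Demand in terms of Ps becomes xd = 832 − 4(Ps − 23) = 924 - 4Ps. Setting this equal to supply: 924 - 4Ps = -304 + 4Ps, so Ps = 153.5.
Buyers pay Pb = 153.5 − 23 = 130.5; x' = -304 + 4·153.5 = 310.
Government outlay = subsidy × quantity = 23 × 310 = 7130.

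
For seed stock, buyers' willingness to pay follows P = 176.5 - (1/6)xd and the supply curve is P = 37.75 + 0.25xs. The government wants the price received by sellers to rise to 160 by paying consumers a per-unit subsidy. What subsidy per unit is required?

Required subsidy s = 65 per unit

At a seller price of 160, quantity supplied is -151 + 4·160 = 489.
Buyers absorb 489 only when they pay Pb = 176.5 − (1/6)·489 = 95.
s = Ps − Pb = 160 − 95 = 65.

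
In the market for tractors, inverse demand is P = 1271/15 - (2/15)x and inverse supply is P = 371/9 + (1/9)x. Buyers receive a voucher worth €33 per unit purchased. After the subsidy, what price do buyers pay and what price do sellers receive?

Buyers pay €43; sellers receive €76

Pre-subsidy: 1271/15 - (2/15)x = 371/9 + (1/9)x gives x* = 178 and P* = 61.
With the rebate, buyers effectively pay Pb = Ps − 33, where Ps is the price sellers receive.
On the curves, Pb = 1271/15 - (2/15)x and Ps = 371/9 + (1/9)x; the wedge Ps − Pb = 33 gives 371/9 + (1/9)x − (1271/15 - (2/15)x) = 33, so x' = 313.
Then Pb = 1271/15 − (2/15)·313 = 43 and Ps = 371/9 + (1/9)·313 = 76.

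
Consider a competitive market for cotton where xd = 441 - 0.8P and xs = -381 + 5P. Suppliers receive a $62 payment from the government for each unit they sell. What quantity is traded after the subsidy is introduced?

x' = 10741/29

Pre-subsidy: 441 - 0.8P = -381 + 5P gives P* = 4110/29, x* = 9501/29.
With the subsidy, sellers receive Ps = Pb + 62 for each unit, where Pb is the price buyers pay.
Supply in terms of Pb becomes xs = -381 + 5(Pb + 62) = -71 + 5Pb. Setting this equal to demand: 441 - 0.8Pb = -71 + 5Pb, so Pb = 2560/29.
Sellers receive Ps = 2560/29 + 62 = 4358/29; x' = 441 − 0.8·(2560/29) = 10741/29.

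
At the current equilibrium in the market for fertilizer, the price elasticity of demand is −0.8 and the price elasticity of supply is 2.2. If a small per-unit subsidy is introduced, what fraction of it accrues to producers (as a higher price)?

For a small subsidy around the equilibrium, the benefit split depends on the relative slopes, which at a point are proportional to the elasticities.
Buyer share = εs/(εs + |εd|) = 2.2/(2.2 + 0.8) = 11/15; seller share = |εd|/(εs + |εd|) = 4/15.
So producers capture 4/15 of the subsidy.

Producer share = 4/15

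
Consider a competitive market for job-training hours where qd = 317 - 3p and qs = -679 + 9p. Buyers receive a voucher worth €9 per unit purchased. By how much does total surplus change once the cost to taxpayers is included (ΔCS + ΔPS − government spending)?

Net change in total surplus = -€91.125

Pre-subsidy: 317 - 3p = -679 + 9p gives p* = 83, q* = 68.
With the rebate, buyers effectively pay pb = ps − 9, where ps is the price sellers receive.
Demand in terms of ps becomes qd = 317 − 3(ps − 9) = 344 - 3ps. Setting this equal to supply: 344 - 3ps = -679 + 9ps, so ps = 85.25.
Buyers pay pb = 85.25 − 9 = 76.25; q' = -679 + 9·85.25 = 88.25.
ΔCS = ½(68 + 88.25)(83 − 76.25) = 527.34375; ΔPS = ½(68 + 88.25)(85.25 − 83) = 175.78125.
Government spending = 9 × 88.25 = 794.25.
Net change = 527.34375 + 175.78125 − 794.25 = -91.125. The loss equals the DWL triangle ½·9·20.25.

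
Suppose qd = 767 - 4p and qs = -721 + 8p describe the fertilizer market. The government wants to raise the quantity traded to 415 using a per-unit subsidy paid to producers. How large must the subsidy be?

Required subsidy s = 54 per unit

At q = 415, invert demand for the buyer price: pb = (767 − 415)/4 = 88; invert supply for the seller price: ps = (415 − (-721))/8 = 142.
The subsidy must fill the gap: s = ps − pb = 142 − 88 = 54.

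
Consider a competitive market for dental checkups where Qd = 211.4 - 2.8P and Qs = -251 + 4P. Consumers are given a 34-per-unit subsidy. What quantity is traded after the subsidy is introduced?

Q' = 77

Pre-subsidy: 211.4 - 2.8P = -251 + 4P gives P* = 68, Q* = 21.
With the rebate, buyers effectively pay Pb = Ps − 34, where Ps is the price sellers receive.
Demand in terms of Ps becomes Qd = 211.4 − 2.8(Ps − 34) = 306.6 - 2.8Ps. Setting this equal to supply: 306.6 - 2.8Ps = -251 + 4Ps, so Ps = 82.
Buyers pay Pb = 82 − 34 = 48; Q' = -251 + 4·82 = 77.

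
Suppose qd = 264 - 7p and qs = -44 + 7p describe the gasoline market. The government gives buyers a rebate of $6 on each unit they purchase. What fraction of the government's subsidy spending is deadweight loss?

DWL / government spending = 21/262

Pre-subsidy: 264 - 7p = -44 + 7p gives p* = 22, q* = 110.
With the rebate, buyers effectively pay pb = ps − 6, where ps is the price sellers receive.
Demand in terms of ps becomes qd = 264 − 7(ps − 6) = 306 - 7ps. Setting this equal to supply: 306 - 7ps = -44 + 7ps, so ps = 25.
Buyers pay pb = 25 − 6 = 19; q' = -44 + 7·25 = 131.
ΔCS = ½(110 + 131)(22 − 19) = 361.5; ΔPS = ½(110 + 131)(25 − 22) = 361.5.
Government spending = 6 × 131 = 786.
DWL = ½ × 6 × (131 − 110) = 63; fraction = 63 / 786 = 21/262.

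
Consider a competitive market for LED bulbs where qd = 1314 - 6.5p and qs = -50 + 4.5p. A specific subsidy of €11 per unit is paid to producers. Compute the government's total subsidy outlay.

Pre-subsidy: 1314 - 6.5p = -50 + 4.5p gives p* = 124, q* = 508.
With the subsidy, sellers receive ps = pb + 11 for each unit, where pb is the price buyers pay.
Supply in terms of pb becomes qs = -50 + 4.5(pb + 11) = -0.5 + 4.5pb. Setting this equal to demand: 1314 - 6.5pb = -0.5 + 4.5pb, so pb = 119.5.
Sellers receive ps = 119.5 + 11 = 130.5; q' = 1314 − 6.5·119.5 = 537.25.
Government outlay = subsidy × quantity = 11 × 537.25 = 5909.75.

Government cost = €5909.75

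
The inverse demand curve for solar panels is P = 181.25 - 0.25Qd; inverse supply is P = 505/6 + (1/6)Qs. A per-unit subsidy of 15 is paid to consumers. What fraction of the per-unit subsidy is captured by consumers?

Consumer share = 0.6

Pre-subsidy: 181.25 - 0.25Q = 505/6 + (1/6)Q gives Q* = 233 and P* = 123.
With the rebate, buyers effectively pay Pb = Ps − 15, where Ps is the price sellers receive.
On the curves, Pb = 181.25 - 0.25Q and Ps = 505/6 + (1/6)Q; the wedge Ps − Pb = 15 gives 505/6 + (1/6)Q − (181.25 - 0.25Q) = 15, so Q' = 269.
Then Pb = 181.25 − 0.25·269 = 114 and Ps = 505/6 + (1/6)·269 = 129.
Buyers' price falls by P* − Pb = 123 − 114 = 9; sellers' price rises by Ps − P* = 129 − 123 = 6.
So consumers capture 9/15 = 0.6 of each unit of subsidy.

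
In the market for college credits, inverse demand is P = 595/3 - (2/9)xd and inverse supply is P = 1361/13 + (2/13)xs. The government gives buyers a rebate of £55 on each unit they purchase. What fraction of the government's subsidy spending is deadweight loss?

Pre-subsidy: 595/3 - (2/9)x = 1361/13 + (2/13)x gives x* = 249 and P* = 143.
With the rebate, buyers effectively pay Pb = Ps − 55, where Ps is the price sellers receive.
On the curves, Pb = 595/3 - (2/9)x and Ps = 1361/13 + (2/13)x; the wedge Ps − Pb = 55 gives 1361/13 + (2/13)x − (595/3 - (2/9)x) = 55, so x' = 395.25.
Then Pb = 595/3 − (2/9)·395.25 = 110.5 and Ps = 1361/13 + (2/13)·395.25 = 165.5.
ΔCS = ½(249 + 395.25)(143 − 110.5) = 10469.0625; ΔPS = ½(249 + 395.25)(165.5 − 143) = 7247.8125.
Government spending = 55 × 395.25 = 21738.75.
DWL = ½ × 55 × (395.25 − 249) = 4021.875; fraction = 4021.875 / 21738.75 = 195/1054.

DWL / government spending = 195/1054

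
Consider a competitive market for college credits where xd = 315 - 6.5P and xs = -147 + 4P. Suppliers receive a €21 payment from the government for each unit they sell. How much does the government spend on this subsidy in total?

Government cost = €1701

Pre-subsidy: 315 - 6.5P = -147 + 4P gives P* = 44, x* = 29.
With the subsidy, sellers receive Ps = Pb + 21 for each unit, where Pb is the price buyers pay.
Supply in terms of Pb becomes xs = -147 + 4(Pb + 21) = -63 + 4Pb. Setting this equal to demand: 315 - 6.5Pb = -63 + 4Pb, so Pb = 36.
Sellers receive Ps = 36 + 21 = 57; x' = 315 − 6.5·36 = 81.
Government outlay = subsidy × quantity = 21 × 81 = 1701.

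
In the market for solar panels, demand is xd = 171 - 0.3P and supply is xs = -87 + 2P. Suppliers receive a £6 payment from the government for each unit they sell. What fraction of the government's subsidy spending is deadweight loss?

Pre-subsidy: 171 - 0.3P = -87 + 2P gives P* = 2580/23, x* = 3159/23.
With the subsidy, sellers receive Ps = Pb + 6 for each unit, where Pb is the price buyers pay.
Supply in terms of Pb becomes xs = -87 + 2(Pb + 6) = -75 + 2Pb. Setting this equal to demand: 171 - 0.3Pb = -75 + 2Pb, so Pb = 2460/23.
Sellers receive Ps = 2460/23 + 6 = 2598/23; x' = 171 − 0.3·(2460/23) = 3195/23.
ΔCS = ½(3159/23 + 3195/23)(2580/23 − 2460/23) = 381240/529; ΔPS = ½(3159/23 + 3195/23)(2598/23 − 2580/23) = 57186/529.
Government spending = 6 × 3195/23 = 19170/23.
DWL = ½ × 6 × (3195/23 − 3159/23) = 108/23; fraction = (108/23) / (19170/23) = 2/355.

DWL / government spending = 2/355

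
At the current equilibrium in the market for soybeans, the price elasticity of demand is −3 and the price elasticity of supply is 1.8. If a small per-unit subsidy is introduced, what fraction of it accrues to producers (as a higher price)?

Producer share = 0.625

For a small subsidy around the equilibrium, the benefit split depends on the relative slopes, which at a point are proportional to the elasticities.
Buyer share = εs/(εs + |εd|) = 1.8/(1.8 + 3) = 0.375; seller share = |εd|/(εs + |εd|) = 0.625.
So producers capture 0.625 of the subsidy.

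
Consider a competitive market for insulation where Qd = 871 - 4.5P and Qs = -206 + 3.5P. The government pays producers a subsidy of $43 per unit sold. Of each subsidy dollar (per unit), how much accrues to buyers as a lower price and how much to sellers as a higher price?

Buyers gain $18.8125 per unit; sellers gain $24.1875 per unit

Pre-subsidy: 871 - 4.5P = -206 + 3.5P gives P* = 134.625, Q* = 265.1875.
With the subsidy, sellers receive Ps = Pb + 43 for each unit, where Pb is the price buyers pay.
Supply in terms of Pb becomes Qs = -206 + 3.5(Pb + 43) = -55.5 + 3.5Pb. Setting this equal to demand: 871 - 4.5Pb = -55.5 + 3.5Pb, so Pb = 115.8125.
Sellers receive Ps = 115.8125 + 43 = 158.8125; Q' = 871 − 4.5·115.8125 = 349.84375.
Buyers' price falls by P* − Pb = 134.625 − 115.8125 = 18.8125; sellers' price rises by Ps − P* = 158.8125 − 134.625 = 24.1875.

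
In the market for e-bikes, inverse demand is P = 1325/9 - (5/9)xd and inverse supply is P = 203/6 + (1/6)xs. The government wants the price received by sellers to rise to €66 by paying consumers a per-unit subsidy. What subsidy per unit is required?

Required subsidy s = €26 per unit

At a seller price of 66, quantity supplied is -203 + 6·66 = 193.
Buyers absorb 193 only when they pay Pb = 1325/9 − (5/9)·193 = 40.
s = Ps − Pb = 66 − 40 = 26.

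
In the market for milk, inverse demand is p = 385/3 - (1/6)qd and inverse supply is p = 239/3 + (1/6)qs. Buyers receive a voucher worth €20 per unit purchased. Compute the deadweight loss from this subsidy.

Deadweight loss = €600

Pre-subsidy: 385/3 - (1/6)q = 239/3 + (1/6)q gives q* = 146 and p* = 104.
With the rebate, buyers effectively pay pb = ps − 20, where ps is the price sellers receive.
On the curves, pb = 385/3 - (1/6)q and ps = 239/3 + (1/6)q; the wedge ps − pb = 20 gives 239/3 + (1/6)q − (385/3 - (1/6)q) = 20, so q' = 206.
Then pb = 385/3 − (1/6)·206 = 94 and ps = 239/3 + (1/6)·206 = 114.
The subsidy expands output by 206 − 146 = 60 past the efficient level; on those units the gap between marginal cost and willingness to pay runs from 0 up to 20.
DWL = ½ × 20 × 60 = 600.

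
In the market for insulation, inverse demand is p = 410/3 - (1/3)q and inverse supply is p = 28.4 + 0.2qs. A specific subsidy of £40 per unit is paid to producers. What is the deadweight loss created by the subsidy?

Pre-subsidy: 410/3 - (1/3)q = 28.4 + 0.2q gives q* = 203 and p* = 69.
With the subsidy, sellers receive ps = pb + 40 for each unit, where pb is the price buyers pay.
On the curves, pb = 410/3 - (1/3)q and ps = 28.4 + 0.2q; the wedge ps − pb = 40 gives 28.4 + 0.2q − (410/3 - (1/3)q) = 40, so q' = 278.
Then pb = 410/3 − (1/3)·278 = 44 and ps = 28.4 + 0.2·278 = 84.
The subsidy expands output by 278 − 203 = 75 past the efficient level; on those units the gap between marginal cost and willingness to pay runs from 0 up to 40.
DWL = ½ × 40 × 75 = 1500.

Deadweight loss = £1500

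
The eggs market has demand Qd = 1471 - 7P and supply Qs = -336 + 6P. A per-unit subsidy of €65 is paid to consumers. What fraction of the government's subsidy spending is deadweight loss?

DWL / government spending = 35/236

Pre-subsidy: 1471 - 7P = -336 + 6P gives P* = 139, Q* = 498.
With the rebate, buyers effectively pay Pb = Ps − 65, where Ps is the price sellers receive.
Demand in terms of Ps becomes Qd = 1471 − 7(Ps − 65) = 1926 - 7Ps. Setting this equal to supply: 1926 - 7Ps = -336 + 6Ps, so Ps = 174.
Buyers pay Pb = 174 − 65 = 109; Q' = -336 + 6·174 = 708.
ΔCS = ½(498 + 708)(139 − 109) = 18090; ΔPS = ½(498 + 708)(174 − 139) = 21105.
Government spending = 65 × 708 = 46020.
DWL = ½ × 65 × (708 − 498) = 6825; fraction = 6825 / 46020 = 35/236.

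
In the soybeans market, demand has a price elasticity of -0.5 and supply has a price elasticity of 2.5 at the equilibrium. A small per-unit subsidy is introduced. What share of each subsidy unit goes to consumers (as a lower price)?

Consumer share = 5/6

For a small subsidy around the equilibrium, the benefit split depends on the relative slopes, which at a point are proportional to the elasticities.
Buyer share = εs/(εs + |εd|) = 2.5/(2.5 + 0.5) = 5/6; seller share = |εd|/(εs + |εd|) = 1/6.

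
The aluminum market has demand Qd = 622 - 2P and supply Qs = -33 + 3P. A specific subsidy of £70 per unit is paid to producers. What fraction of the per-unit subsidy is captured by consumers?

Pre-subsidy: 622 - 2P = -33 + 3P gives P* = 131, Q* = 360.
With the subsidy, sellers receive Ps = Pb + 70 for each unit, where Pb is the price buyers pay.
Supply in terms of Pb becomes Qs = -33 + 3(Pb + 70) = 177 + 3Pb. Setting this equal to demand: 622 - 2Pb = 177 + 3Pb, so Pb = 89.
Sellers receive Ps = 89 + 70 = 159; Q' = 622 − 2·89 = 444.
Buyers' price falls by P* − Pb = 131 − 89 = 42; sellers' price rises by Ps − P* = 159 − 131 = 28.
So consumers capture 42/70 = 0.6 of each unit of subsidy.

Consumer share = 0.6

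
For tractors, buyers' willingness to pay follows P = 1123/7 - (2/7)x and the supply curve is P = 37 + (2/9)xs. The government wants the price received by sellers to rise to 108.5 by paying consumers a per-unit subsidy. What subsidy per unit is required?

Required subsidy s = 40 per unit

At a seller price of 108.5, quantity supplied is -166.5 + 4.5·108.5 = 321.75.
Buyers absorb 321.75 only when they pay Pb = 1123/7 − (2/7)·321.75 = 68.5.
s = Ps − Pb = 108.5 − 68.5 = 40.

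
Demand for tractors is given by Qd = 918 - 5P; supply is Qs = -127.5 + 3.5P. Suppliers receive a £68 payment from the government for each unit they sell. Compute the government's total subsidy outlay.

Government cost = £30124

Pre-subsidy: 918 - 5P = -127.5 + 3.5P gives P* = 123, Q* = 303.
With the subsidy, sellers receive Ps = Pb + 68 for each unit, where Pb is the price buyers pay.
Supply in terms of Pb becomes Qs = -127.5 + 3.5(Pb + 68) = 110.5 + 3.5Pb. Setting this equal to demand: 918 - 5Pb = 110.5 + 3.5Pb, so Pb = 95.
Sellers receive Ps = 95 + 68 = 163; Q' = 918 − 5·95 = 443.
Government outlay = subsidy × quantity = 68 × 443 = 30124.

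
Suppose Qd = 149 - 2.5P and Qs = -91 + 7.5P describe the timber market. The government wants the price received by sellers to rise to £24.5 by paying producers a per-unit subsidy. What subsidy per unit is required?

At a seller price of 24.5, quantity supplied is -91 + 7.5·24.5 = 92.75.
Buyers absorb 92.75 only when they pay Pb with 149 − 2.5·Pb = 92.75, i.e. Pb = 22.5.
s = Ps − Pb = 24.5 − 22.5 = 2.

Required subsidy s = £2 per unit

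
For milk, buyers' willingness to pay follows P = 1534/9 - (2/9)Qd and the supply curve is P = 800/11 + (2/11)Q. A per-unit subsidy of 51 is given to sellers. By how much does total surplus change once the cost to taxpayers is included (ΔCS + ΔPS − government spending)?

Pre-subsidy: 1534/9 - (2/9)Q = 800/11 + (2/11)Q gives Q* = 241.85 and P* = 116.7.
With the subsidy, sellers receive Ps = Pb + 51 for each unit, where Pb is the price buyers pay.
On the curves, Pb = 1534/9 - (2/9)Q and Ps = 800/11 + (2/11)Q; the wedge Ps − Pb = 51 gives 800/11 + (2/11)Q − (1534/9 - (2/9)Q) = 51, so Q' = 368.075.
Then Pb = 1534/9 − (2/9)·368.075 = 88.65 and Ps = 800/11 + (2/11)·368.075 = 139.65.
ΔCS = ½(241.85 + 368.075)(116.7 − 88.65) = 8554.198125; ΔPS = ½(241.85 + 368.075)(139.65 − 116.7) = 6998.889375.
Government spending = 51 × 368.075 = 18771.825.
Net change = 8554.198125 + 6998.889375 − 18771.825 = -3218.7375. The loss equals the DWL triangle ½·51·126.225.

Net change in total surplus = -3218.7375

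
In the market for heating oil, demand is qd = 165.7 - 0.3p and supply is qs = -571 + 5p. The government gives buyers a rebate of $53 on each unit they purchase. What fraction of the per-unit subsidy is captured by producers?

Producer share = 3/53

Pre-subsidy: 165.7 - 0.3p = -571 + 5p gives p* = 139, q* = 124.
With the rebate, buyers effectively pay pb = ps − 53, where ps is the price sellers receive.
Demand in terms of ps becomes qd = 165.7 − 0.3(ps − 53) = 181.6 - 0.3ps. Setting this equal to supply: 181.6 - 0.3ps = -571 + 5ps, so ps = 142.
Buyers pay pb = 142 − 53 = 89; q' = -571 + 5·142 = 139.
Buyers' price falls by p* − pb = 139 − 89 = 50; sellers' price rises by ps − p* = 142 − 139 = 3.
So producers capture 3/53 = 3/53 of each unit of subsidy.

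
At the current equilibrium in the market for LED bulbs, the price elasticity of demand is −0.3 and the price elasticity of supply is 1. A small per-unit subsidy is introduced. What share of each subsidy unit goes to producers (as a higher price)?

For a small subsidy around the equilibrium, the benefit split depends on the relative slopes, which at a point are proportional to the elasticities.
Buyer share = εs/(εs + |εd|) = 1/(1 + 0.3) = 10/13; seller share = |εd|/(εs + |εd|) = 3/13.
So producers capture 3/13 of the subsidy.

Producer share = 3/13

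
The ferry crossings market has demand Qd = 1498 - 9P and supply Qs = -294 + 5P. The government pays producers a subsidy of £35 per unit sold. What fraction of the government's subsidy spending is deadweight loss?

Pre-subsidy: 1498 - 9P = -294 + 5P gives P* = 128, Q* = 346.
With the subsidy, sellers receive Ps = Pb + 35 for each unit, where Pb is the price buyers pay.
Supply in terms of Pb becomes Qs = -294 + 5(Pb + 35) = -119 + 5Pb. Setting this equal to demand: 1498 - 9Pb = -119 + 5Pb, so Pb = 115.5.
Sellers receive Ps = 115.5 + 35 = 150.5; Q' = 1498 − 9·115.5 = 458.5.
ΔCS = ½(346 + 458.5)(128 − 115.5) = 5028.125; ΔPS = ½(346 + 458.5)(150.5 − 128) = 9050.625.
Government spending = 35 × 458.5 = 16047.5.
DWL = ½ × 35 × (458.5 − 346) = 1968.75; fraction = 1968.75 / 16047.5 = 225/1834.

DWL / government spending = 225/1834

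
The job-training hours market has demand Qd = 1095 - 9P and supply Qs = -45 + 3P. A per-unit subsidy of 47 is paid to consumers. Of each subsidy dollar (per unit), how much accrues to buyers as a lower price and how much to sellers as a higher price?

Pre-subsidy: 1095 - 9P = -45 + 3P gives P* = 95, Q* = 240.
With the rebate, buyers effectively pay Pb = Ps − 47, where Ps is the price sellers receive.
Demand in terms of Ps becomes Qd = 1095 − 9(Ps − 47) = 1518 - 9Ps. Setting this equal to supply: 1518 - 9Ps = -45 + 3Ps, so Ps = 130.25.
Buyers pay Pb = 130.25 − 47 = 83.25; Q' = -45 + 3·130.25 = 345.75.
Buyers' price falls by P* − Pb = 95 − 83.25 = 11.75; sellers' price rises by Ps − P* = 130.25 − 95 = 35.25.

Buyers gain 11.75 per unit; sellers gain 35.25 per unit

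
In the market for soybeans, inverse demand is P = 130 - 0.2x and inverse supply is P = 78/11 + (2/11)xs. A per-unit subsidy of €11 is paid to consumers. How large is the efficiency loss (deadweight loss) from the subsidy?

Pre-subsidy: 130 - 0.2x = 78/11 + (2/11)x gives x* = 6760/21 and P* = 1378/21.
With the rebate, buyers effectively pay Pb = Ps − 11, where Ps is the price sellers receive.
On the curves, Pb = 130 - 0.2x and Ps = 78/11 + (2/11)x; the wedge Ps − Pb = 11 gives 78/11 + (2/11)x − (130 - 0.2x) = 11, so x' = 2455/7.
Then Pb = 130 − 0.2·(2455/7) = 419/7 and Ps = 78/11 + (2/11)·(2455/7) = 496/7.
The subsidy expands output by 2455/7 − 6760/21 = 605/21 past the efficient level; on those units the gap between marginal cost and willingness to pay runs from 0 up to 11.
DWL = ½ × 11 × 605/21 = 6655/42.

Deadweight loss = 6655/42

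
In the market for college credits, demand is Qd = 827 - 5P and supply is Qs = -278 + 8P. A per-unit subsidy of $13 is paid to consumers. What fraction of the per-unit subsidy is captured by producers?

Producer share = 5/13

Pre-subsidy: 827 - 5P = -278 + 8P gives P* = 85, Q* = 402.
With the rebate, buyers effectively pay Pb = Ps − 13, where Ps is the price sellers receive.
Demand in terms of Ps becomes Qd = 827 − 5(Ps − 13) = 892 - 5Ps. Setting this equal to supply: 892 - 5Ps = -278 + 8Ps, so Ps = 90.
Buyers pay Pb = 90 − 13 = 77; Q' = -278 + 8·90 = 442.
Buyers' price falls by P* − Pb = 85 − 77 = 8; sellers' price rises by Ps − P* = 90 − 85 = 5.
So producers capture 5/13 = 5/13 of each unit of subsidy.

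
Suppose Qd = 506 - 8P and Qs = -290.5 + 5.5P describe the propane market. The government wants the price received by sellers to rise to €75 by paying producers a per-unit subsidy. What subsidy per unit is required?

At a seller price of 75, quantity supplied is -290.5 + 5.5·75 = 122.
Buyers absorb 122 only when they pay Pb with 506 − 8·Pb = 122, i.e. Pb = 48.
s = Ps − Pb = 75 − 48 = 27.

Required subsidy s = €27 per unit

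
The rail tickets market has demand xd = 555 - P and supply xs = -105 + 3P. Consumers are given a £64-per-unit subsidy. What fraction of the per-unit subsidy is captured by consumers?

Consumer share = 0.75

Pre-subsidy: 555 - P = -105 + 3P gives P* = 165, x* = 390.
With the rebate, buyers effectively pay Pb = Ps − 64, where Ps is the price sellers receive.
Demand in terms of Ps becomes xd = 555 − 1(Ps − 64) = 619 - Ps. Setting this equal to supply: 619 - Ps = -105 + 3Ps, so Ps = 181.
Buyers pay Pb = 181 − 64 = 117; x' = -105 + 3·181 = 438.
Buyers' price falls by P* − Pb = 165 − 117 = 48; sellers' price rises by Ps − P* = 181 − 165 = 16.
So consumers capture 48/64 = 0.75 of each unit of subsidy.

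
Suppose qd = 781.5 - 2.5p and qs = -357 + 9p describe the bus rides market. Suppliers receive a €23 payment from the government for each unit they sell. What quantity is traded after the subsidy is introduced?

Pre-subsidy: 781.5 - 2.5p = -357 + 9p gives p* = 99, q* = 534.
With the subsidy, sellers receive ps = pb + 23 for each unit, where pb is the price buyers pay.
Supply in terms of pb becomes qs = -357 + 9(pb + 23) = -150 + 9pb. Setting this equal to demand: 781.5 - 2.5pb = -150 + 9pb, so pb = 81.
Sellers receive ps = 81 + 23 = 104; q' = 781.5 − 2.5·81 = 579.

q' = 579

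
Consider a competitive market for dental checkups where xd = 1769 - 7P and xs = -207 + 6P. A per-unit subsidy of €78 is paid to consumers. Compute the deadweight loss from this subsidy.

Pre-subsidy: 1769 - 7P = -207 + 6P gives P* = 152, x* = 705.
With the rebate, buyers effectively pay Pb = Ps − 78, where Ps is the price sellers receive.
Demand in terms of Ps becomes xd = 1769 − 7(Ps − 78) = 2315 - 7Ps. Setting this equal to supply: 2315 - 7Ps = -207 + 6Ps, so Ps = 194.
Buyers pay Pb = 194 − 78 = 116; x' = -207 + 6·194 = 957.
The subsidy expands output by 957 − 705 = 252 past the efficient level; on those units the gap between marginal cost and willingness to pay runs from 0 up to 78.
DWL = ½ × 78 × 252 = 9828.

Deadweight loss = €9828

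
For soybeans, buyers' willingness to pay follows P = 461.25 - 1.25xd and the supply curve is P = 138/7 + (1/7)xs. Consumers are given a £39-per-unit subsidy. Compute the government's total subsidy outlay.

Pre-subsidy: 461.25 - 1.25x = 138/7 + (1/7)x gives x* = 317 and P* = 65.
With the rebate, buyers effectively pay Pb = Ps − 39, where Ps is the price sellers receive.
On the curves, Pb = 461.25 - 1.25x and Ps = 138/7 + (1/7)x; the wedge Ps − Pb = 39 gives 138/7 + (1/7)x − (461.25 - 1.25x) = 39, so x' = 345.
Then Pb = 461.25 − 1.25·345 = 30 and Ps = 138/7 + (1/7)·345 = 69.
Government outlay = subsidy × quantity = 39 × 345 = 13455.

Government cost = £13455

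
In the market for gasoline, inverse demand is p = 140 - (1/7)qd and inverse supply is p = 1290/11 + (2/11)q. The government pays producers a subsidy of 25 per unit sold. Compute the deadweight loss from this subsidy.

Pre-subsidy: 140 - (1/7)q = 1290/11 + (2/11)q gives q* = 70 and p* = 130.
With the subsidy, sellers receive ps = pb + 25 for each unit, where pb is the price buyers pay.
On the curves, pb = 140 - (1/7)q and ps = 1290/11 + (2/11)q; the wedge ps − pb = 25 gives 1290/11 + (2/11)q − (140 - (1/7)q) = 25, so q' = 147.
Then pb = 140 − (1/7)·147 = 119 and ps = 1290/11 + (2/11)·147 = 144.
The subsidy expands output by 147 − 70 = 77 past the efficient level; on those units the gap between marginal cost and willingness to pay runs from 0 up to 25.
DWL = ½ × 25 × 77 = 962.5.

Deadweight loss = 962.5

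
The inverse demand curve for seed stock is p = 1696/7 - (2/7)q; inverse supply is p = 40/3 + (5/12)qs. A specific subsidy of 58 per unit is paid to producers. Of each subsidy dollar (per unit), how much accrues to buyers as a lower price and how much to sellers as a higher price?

Buyers gain 1392/59 per unit; sellers gain 2030/59 per unit

Pre-subsidy: 1696/7 - (2/7)q = 40/3 + (5/12)q gives q* = 19232/59 and p* = 8800/59.
With the subsidy, sellers receive ps = pb + 58 for each unit, where pb is the price buyers pay.
On the curves, pb = 1696/7 - (2/7)q and ps = 40/3 + (5/12)q; the wedge ps − pb = 58 gives 40/3 + (5/12)q − (1696/7 - (2/7)q) = 58, so q' = 24104/59.
Then pb = 1696/7 − (2/7)·(24104/59) = 7408/59 and ps = 40/3 + (5/12)·(24104/59) = 10830/59.
Buyers' price falls by p* − pb = 8800/59 − 7408/59 = 1392/59; sellers' price rises by ps − p* = 10830/59 − 8800/59 = 2030/59.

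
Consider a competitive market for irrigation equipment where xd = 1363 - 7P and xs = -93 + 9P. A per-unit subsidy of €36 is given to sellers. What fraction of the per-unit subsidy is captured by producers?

Producer share = 0.4375

Pre-subsidy: 1363 - 7P = -93 + 9P gives P* = 91, x* = 726.
With the subsidy, sellers receive Ps = Pb + 36 for each unit, where Pb is the price buyers pay.
Supply in terms of Pb becomes xs = -93 + 9(Pb + 36) = 231 + 9Pb. Setting this equal to demand: 1363 - 7Pb = 231 + 9Pb, so Pb = 70.75.
Sellers receive Ps = 70.75 + 36 = 106.75; x' = 1363 − 7·70.75 = 867.75.
Buyers' price falls by P* − Pb = 91 − 70.75 = 20.25; sellers' price rises by Ps − P* = 106.75 − 91 = 15.75.
So producers capture 15.75/36 = 0.4375 of each unit of subsidy.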